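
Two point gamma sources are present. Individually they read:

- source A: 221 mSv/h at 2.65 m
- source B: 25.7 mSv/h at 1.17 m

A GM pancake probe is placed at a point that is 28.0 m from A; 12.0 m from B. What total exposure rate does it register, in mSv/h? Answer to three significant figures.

2.22 mSv/h

Each source contributes Iᵢ·(dᵢ/rᵢ)²; contributions add.
A: 221 × (2.65/28.0)² = 1.980 mSv/h
B: 25.7 × (1.17/12.0)² = 0.2443 mSv/h
Total = 1.980 + 0.2443 = 2.224 mSv/h.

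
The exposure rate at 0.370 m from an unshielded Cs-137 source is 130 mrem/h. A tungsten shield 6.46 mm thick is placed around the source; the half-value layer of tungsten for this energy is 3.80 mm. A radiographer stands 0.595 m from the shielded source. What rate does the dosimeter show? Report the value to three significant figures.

15.5 mrem/h

Distance alone: 130 × (0.370/0.595)² = 130 × 0.3867 = 50.27 mrem/h.
Shield: 6.46/3.80 = 1.700 half-value layers → attenuation 2^(−1.700) = 0.3078.
Combined: 50.27 × 0.3078 = 15.47 mrem/h.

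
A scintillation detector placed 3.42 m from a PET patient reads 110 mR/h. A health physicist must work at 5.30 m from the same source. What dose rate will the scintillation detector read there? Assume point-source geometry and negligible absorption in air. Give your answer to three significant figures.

Since intensity falls as 1/r², scaling from 3.42 m to 5.30 m:
110 × (3.42/5.30)² = 110 × 0.4164 = 45.80 mR/h.

45.8 mR/h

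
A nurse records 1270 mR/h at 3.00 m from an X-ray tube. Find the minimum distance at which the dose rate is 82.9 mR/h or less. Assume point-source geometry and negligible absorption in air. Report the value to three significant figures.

11.7 m

Since intensity falls as 1/r², d₂ = d₁·√(I₁/I₂).
I₁/I₂ = 1270/82.9 = 15.32, so d₂ = 3.00 × √15.32 = 11.74 m.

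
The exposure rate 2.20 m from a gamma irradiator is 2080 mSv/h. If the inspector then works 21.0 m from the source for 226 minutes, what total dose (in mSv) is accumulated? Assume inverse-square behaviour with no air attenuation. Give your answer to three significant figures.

Intensity scales as (d₁/d₂)², so rate at 21.0 m:
2080 × (2.20/21.0)² = 2080 × 0.01098 = 22.84 mSv/h.
Dose = rate × time = 22.84 mSv/h × 3.767 h = 86.04 mSv.

86.0 mSv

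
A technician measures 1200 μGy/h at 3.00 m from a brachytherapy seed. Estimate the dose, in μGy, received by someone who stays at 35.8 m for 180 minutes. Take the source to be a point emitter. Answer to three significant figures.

Intensity scales as (d₁/d₂)², so rate at 35.8 m:
(3.00/35.8)² = 0.007022, so 1200 × 0.007022 = 8.426 μGy/h.
Dose = rate × time = 8.426 μGy/h × 3.000 h = 25.28 μGy.

25.3 μGy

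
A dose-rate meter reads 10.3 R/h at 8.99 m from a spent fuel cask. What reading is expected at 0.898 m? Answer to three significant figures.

1030 R/h

Since intensity falls as 1/r², the rate at 0.898 m is
10.3 × (8.99/0.898)² = 10.3 × 100.2 = 1032 R/h.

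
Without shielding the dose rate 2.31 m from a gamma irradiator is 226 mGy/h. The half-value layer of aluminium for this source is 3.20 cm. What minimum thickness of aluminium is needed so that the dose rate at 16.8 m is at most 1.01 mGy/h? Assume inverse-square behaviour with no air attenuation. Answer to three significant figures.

6.66 cm

At 16.8 m, distance alone gives 226 × (2.31/16.8)² = 226 × 0.01891 = 4.274 mGy/h.
Further attenuation needed: 4.274/1.01 = 4.232.
n = log₂(4.232) = 2.081 half-value layers.
Thickness = 2.081 × 3.20 cm = 6.659 cm.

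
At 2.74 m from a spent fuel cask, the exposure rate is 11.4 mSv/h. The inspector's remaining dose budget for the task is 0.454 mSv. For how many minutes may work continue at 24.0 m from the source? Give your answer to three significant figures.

Since intensity falls as 1/r², rate at 24.0 m:
11.4 × (2.74/24.0)² = 11.4 × 0.01303 = 0.1485 mSv/h.
Stay time = 0.454 mSv ÷ 0.1485 mSv/h = 3.057 h = 183.4 min.

183 min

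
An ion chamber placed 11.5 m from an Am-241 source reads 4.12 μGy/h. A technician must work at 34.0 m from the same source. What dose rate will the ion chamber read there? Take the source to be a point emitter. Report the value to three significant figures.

0.471 μGy/h

Since intensity falls as 1/r², scaling from 11.5 m to 34.0 m:
4.12 × (11.5/34.0)² = 4.12 × 0.1144 = 0.4713 μGy/h.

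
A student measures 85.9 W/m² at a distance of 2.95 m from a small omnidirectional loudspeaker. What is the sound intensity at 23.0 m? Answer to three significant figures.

Since intensity falls as 1/r², the rate at 23.0 m is
(2.95/23.0)² = 0.01645, so 85.9 × 0.01645 = 1.413 W/m².

1.41 W/m²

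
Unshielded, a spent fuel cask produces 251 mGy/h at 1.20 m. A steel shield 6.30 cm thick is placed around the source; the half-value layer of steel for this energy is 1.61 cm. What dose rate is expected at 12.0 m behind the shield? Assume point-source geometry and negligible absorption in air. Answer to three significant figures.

0.167 mGy/h

Distance alone: (1.20/12.0)² = 0.01000, so 251 × 0.01000 = 2.510 mGy/h.
Shield: 6.30/1.61 = 3.913 half-value layers → attenuation 2^(−3.913) = 0.06638.
Combined: 2.510 × 0.06638 = 0.1666 mGy/h.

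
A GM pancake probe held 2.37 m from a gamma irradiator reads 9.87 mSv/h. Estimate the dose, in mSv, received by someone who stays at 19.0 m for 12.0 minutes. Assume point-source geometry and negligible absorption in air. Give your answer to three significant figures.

0.0307 mSv

Since intensity falls as 1/r², rate at 19.0 m:
9.87 × (2.37/19.0)² = 9.87 × 0.01556 = 0.1536 mSv/h.
Dose = rate × time = 0.1536 mSv/h × 0.2000 h = 0.03072 mSv.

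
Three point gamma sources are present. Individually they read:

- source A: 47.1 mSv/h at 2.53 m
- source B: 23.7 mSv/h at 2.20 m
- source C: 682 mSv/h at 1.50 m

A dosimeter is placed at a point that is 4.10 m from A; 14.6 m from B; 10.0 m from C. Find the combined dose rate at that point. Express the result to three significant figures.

Each source contributes Iᵢ·(dᵢ/rᵢ)²; contributions add.
A: 47.1 × (2.53/4.10)² = 17.93 mSv/h
B: 23.7 × (2.20/14.6)² = 0.5381 mSv/h
C: 682 × (1.50/10.0)² = 15.34 mSv/h
Total = 17.93 + 0.5381 + 15.34 = 33.81 mSv/h.

33.8 mSv/h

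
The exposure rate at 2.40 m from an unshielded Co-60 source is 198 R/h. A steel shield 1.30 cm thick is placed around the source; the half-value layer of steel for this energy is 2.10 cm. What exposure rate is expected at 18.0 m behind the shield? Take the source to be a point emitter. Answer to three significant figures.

Distance alone: 198 × (2.40/18.0)² = 198 × 0.01778 = 3.520 R/h.
Shield: 1.30/2.10 = 0.6190 half-value layers → attenuation 2^(−0.6190) = 0.6511.
Combined: 3.520 × 0.6511 = 2.292 R/h.

2.29 R/h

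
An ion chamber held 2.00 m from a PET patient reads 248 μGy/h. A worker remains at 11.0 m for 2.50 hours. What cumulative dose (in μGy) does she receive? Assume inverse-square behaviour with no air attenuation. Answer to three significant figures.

20.5 μGy

By the inverse-square law, rate at 11.0 m:
(2.00/11.0)² = 0.03306, so 248 × 0.03306 = 8.199 μGy/h.
Dose = rate × time = 8.199 μGy/h × 2.500 h = 20.50 μGy.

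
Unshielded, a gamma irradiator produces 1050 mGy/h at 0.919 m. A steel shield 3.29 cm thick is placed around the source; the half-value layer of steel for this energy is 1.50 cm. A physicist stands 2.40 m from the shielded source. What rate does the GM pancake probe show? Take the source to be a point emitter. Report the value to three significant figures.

33.7 mGy/h

Distance alone: (0.919/2.40)² = 0.1466, so 1050 × 0.1466 = 153.9 mGy/h.
Shield: 3.29/1.50 = 2.193 half-value layers → attenuation 2^(−2.193) = 0.2187.
Combined: 153.9 × 0.2187 = 33.66 mGy/h.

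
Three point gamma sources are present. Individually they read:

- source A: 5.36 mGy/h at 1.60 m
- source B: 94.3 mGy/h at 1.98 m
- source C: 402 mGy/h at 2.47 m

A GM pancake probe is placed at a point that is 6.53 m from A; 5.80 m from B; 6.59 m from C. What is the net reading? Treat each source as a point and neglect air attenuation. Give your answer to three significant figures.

67.8 mGy/h

By superposition, sum each source's inverse-square contribution:
A: 5.36 × (1.60/6.53)² = 0.3218 mGy/h
B: 94.3 × (1.98/5.80)² = 10.99 mGy/h
C: 402 × (2.47/6.59)² = 56.47 mGy/h
Total = 0.3218 + 10.99 + 56.47 = 67.78 mGy/h.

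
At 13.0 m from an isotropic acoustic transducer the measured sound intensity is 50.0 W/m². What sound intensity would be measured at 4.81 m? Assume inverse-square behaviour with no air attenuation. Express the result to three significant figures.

Applying the 1/r² law, scaling from 13.0 m to 4.81 m:
50.0 × (13.0/4.81)² = 50.0 × 7.305 = 365.2 W/m².

365 W/m²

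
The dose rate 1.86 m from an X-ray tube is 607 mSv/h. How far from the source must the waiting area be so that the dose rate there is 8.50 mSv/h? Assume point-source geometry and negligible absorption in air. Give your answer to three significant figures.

15.7 m

By the inverse-square law, d₂ = d₁·√(I₁/I₂).
I₁/I₂ = 607/8.50 = 71.41, so d₂ = 1.86 × √71.41 = 15.72 m.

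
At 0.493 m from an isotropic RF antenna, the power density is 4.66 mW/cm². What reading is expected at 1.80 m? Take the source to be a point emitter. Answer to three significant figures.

0.350 mW/cm²

Since intensity falls as 1/r², the rate at 1.80 m is
4.66 × (0.493/1.80)² = 4.66 × 0.07502 = 0.3496 mW/cm².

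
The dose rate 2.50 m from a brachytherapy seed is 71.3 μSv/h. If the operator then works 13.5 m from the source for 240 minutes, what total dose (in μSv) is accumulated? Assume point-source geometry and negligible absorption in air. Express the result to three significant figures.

9.78 μSv

Intensity scales as (d₁/d₂)², so rate at 13.5 m:
(2.50/13.5)² = 0.03429, so 71.3 × 0.03429 = 2.445 μSv/h.
Dose = rate × time = 2.445 μSv/h × 4.000 h = 9.780 μSv.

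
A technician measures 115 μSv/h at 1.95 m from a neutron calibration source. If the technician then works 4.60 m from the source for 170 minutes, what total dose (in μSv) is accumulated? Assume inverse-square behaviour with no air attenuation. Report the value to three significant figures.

Using I₁d₁² = I₂d₂², rate at 4.60 m:
115 × (1.95/4.60)² = 115 × 0.1797 = 20.67 μSv/h.
Dose = rate × time = 20.67 μSv/h × 2.833 h = 58.56 μSv.

58.6 μSv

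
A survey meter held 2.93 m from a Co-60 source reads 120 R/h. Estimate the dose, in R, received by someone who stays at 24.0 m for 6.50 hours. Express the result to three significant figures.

Since intensity falls as 1/r², rate at 24.0 m:
120 × (2.93/24.0)² = 120 × 0.01490 = 1.788 R/h.
Dose = rate × time = 1.788 R/h × 6.500 h = 11.62 R.

11.6 R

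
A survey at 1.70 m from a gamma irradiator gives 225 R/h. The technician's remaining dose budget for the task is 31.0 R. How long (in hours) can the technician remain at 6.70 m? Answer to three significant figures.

By the inverse-square law, rate at 6.70 m:
(1.70/6.70)² = 0.06438, so 225 × 0.06438 = 14.49 R/h.
Stay time = 31.0 R ÷ 14.49 R/h = 2.139 h.

2.14 h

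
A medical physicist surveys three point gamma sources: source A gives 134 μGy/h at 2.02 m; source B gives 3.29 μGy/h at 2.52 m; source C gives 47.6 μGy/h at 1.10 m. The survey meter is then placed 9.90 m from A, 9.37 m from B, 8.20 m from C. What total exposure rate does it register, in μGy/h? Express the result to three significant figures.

6.67 μGy/h

By superposition, sum each source's inverse-square contribution:
A: 134 × (2.02/9.90)² = 5.579 μGy/h
B: 3.29 × (2.52/9.37)² = 0.2380 μGy/h
C: 47.6 × (1.10/8.20)² = 0.8566 μGy/h
Total = 5.579 + 0.2380 + 0.8566 = 6.674 μGy/h.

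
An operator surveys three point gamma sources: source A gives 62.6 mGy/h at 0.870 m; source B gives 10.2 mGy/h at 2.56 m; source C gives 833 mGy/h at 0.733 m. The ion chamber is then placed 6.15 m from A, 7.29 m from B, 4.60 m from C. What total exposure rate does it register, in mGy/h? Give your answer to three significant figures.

By superposition, sum each source's inverse-square contribution:
A: 62.6 × (0.870/6.15)² = 1.253 mGy/h
B: 10.2 × (2.56/7.29)² = 1.258 mGy/h
C: 833 × (0.733/4.60)² = 21.15 mGy/h
Total = 1.253 + 1.258 + 21.15 = 23.66 mGy/h.

23.7 mGy/h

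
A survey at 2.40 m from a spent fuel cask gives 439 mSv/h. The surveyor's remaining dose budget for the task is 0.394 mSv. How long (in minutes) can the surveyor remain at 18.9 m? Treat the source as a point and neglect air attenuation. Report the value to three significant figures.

Using I₁d₁² = I₂d₂², rate at 18.9 m:
(2.40/18.9)² = 0.01612, so 439 × 0.01612 = 7.077 mSv/h.
Stay time = 0.394 mSv ÷ 7.077 mSv/h = 0.05567 h = 3.340 min.

3.34 min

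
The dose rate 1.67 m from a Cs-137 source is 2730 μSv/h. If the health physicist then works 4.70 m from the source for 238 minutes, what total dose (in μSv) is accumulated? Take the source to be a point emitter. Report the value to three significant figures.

Using I₁d₁² = I₂d₂², rate at 4.70 m:
(1.67/4.70)² = 0.1263, so 2730 × 0.1263 = 344.8 μSv/h.
Dose = rate × time = 344.8 μSv/h × 3.967 h = 1368 μSv.

1370 μSv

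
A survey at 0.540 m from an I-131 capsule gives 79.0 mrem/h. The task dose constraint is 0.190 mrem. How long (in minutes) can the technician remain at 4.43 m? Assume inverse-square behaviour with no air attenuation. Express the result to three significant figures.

9.71 min

Intensity scales as (d₁/d₂)², so rate at 4.43 m:
79.0 × (0.540/4.43)² = 79.0 × 0.01486 = 1.174 mrem/h.
Stay time = 0.190 mrem ÷ 1.174 mrem/h = 0.1618 h = 9.708 min.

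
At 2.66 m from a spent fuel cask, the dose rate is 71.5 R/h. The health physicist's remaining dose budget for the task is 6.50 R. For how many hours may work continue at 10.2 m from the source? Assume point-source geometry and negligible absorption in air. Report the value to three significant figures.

1.34 h

Intensity scales as (d₁/d₂)², so rate at 10.2 m:
71.5 × (2.66/10.2)² = 71.5 × 0.06801 = 4.863 R/h.
Stay time = 6.50 R ÷ 4.863 R/h = 1.337 h.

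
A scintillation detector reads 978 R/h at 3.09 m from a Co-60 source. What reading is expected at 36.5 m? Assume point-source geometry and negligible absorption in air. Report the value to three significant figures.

7.01 R/h

Since intensity falls as 1/r², the rate at 36.5 m is
978 × (3.09/36.5)² = 978 × 0.007167 = 7.009 R/h.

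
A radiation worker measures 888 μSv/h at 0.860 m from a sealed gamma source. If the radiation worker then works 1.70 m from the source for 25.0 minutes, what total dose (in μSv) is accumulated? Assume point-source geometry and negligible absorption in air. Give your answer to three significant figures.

94.7 μSv

Applying the 1/r² law, rate at 1.70 m:
(0.860/1.70)² = 0.2559, so 888 × 0.2559 = 227.2 μSv/h.
Dose = rate × time = 227.2 μSv/h × 0.4167 h = 94.67 μSv.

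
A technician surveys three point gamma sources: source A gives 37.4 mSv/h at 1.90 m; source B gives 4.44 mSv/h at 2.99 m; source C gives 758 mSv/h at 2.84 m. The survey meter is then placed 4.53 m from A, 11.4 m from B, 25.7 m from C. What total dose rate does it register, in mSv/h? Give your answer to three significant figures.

16.1 mSv/h

By superposition, sum each source's inverse-square contribution:
A: 37.4 × (1.90/4.53)² = 6.579 mSv/h
B: 4.44 × (2.99/11.4)² = 0.3054 mSv/h
C: 758 × (2.84/25.7)² = 9.256 mSv/h
Total = 6.579 + 0.3054 + 9.256 = 16.14 mSv/h.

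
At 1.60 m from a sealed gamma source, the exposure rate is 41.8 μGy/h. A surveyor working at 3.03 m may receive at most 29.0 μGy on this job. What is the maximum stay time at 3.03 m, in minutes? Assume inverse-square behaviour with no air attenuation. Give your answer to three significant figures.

149 min

Since intensity falls as 1/r², rate at 3.03 m:
(1.60/3.03)² = 0.2788, so 41.8 × 0.2788 = 11.65 μGy/h.
Stay time = 29.0 μGy ÷ 11.65 μGy/h = 2.489 h = 149.3 min.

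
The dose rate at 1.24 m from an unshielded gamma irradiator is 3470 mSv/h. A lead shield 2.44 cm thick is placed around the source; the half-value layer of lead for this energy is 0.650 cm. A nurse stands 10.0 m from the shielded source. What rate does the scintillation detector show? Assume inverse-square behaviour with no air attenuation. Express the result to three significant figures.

3.96 mSv/h

Distance alone: 3470 × (1.24/10.0)² = 3470 × 0.01538 = 53.37 mSv/h.
Shield: 2.44/0.650 = 3.754 half-value layers → attenuation 2^(−3.754) = 0.07412.
Combined: 53.37 × 0.07412 = 3.956 mSv/h.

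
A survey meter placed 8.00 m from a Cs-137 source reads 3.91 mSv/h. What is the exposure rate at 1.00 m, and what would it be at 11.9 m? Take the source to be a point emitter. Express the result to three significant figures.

250 mSv/h; 1.77 mSv/h

Using I₁d₁² = I₂d₂²,
At 1.00 m: (8.00/1.00)² = 64.00, so 3.91 × 64.00 = 250.2 mSv/h
At 11.9 m: 250.2 × (1.00/11.9)² = 250.2 × 0.007062 = 1.767 mSv/h.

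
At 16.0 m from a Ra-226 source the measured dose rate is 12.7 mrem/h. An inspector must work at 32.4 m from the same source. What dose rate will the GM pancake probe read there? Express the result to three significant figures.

Since intensity falls as 1/r², scaling from 16.0 m to 32.4 m:
(16.0/32.4)² = 0.2439, so 12.7 × 0.2439 = 3.098 mrem/h.

3.10 mrem/h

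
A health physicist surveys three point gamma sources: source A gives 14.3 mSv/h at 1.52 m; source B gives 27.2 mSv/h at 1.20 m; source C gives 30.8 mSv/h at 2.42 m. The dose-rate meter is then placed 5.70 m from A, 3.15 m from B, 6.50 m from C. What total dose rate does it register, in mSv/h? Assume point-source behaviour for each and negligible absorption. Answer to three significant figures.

9.23 mSv/h

Each source contributes Iᵢ·(dᵢ/rᵢ)²; contributions add.
A: 14.3 × (1.52/5.70)² = 1.017 mSv/h
B: 27.2 × (1.20/3.15)² = 3.947 mSv/h
C: 30.8 × (2.42/6.50)² = 4.269 mSv/h
Total = 1.017 + 3.947 + 4.269 = 9.233 mSv/h.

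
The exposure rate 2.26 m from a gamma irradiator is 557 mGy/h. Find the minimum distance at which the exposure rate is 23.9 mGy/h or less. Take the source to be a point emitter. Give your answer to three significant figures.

10.9 m

Using I₁d₁² = I₂d₂², d₂ = d₁·√(I₁/I₂).
I₁/I₂ = 557/23.9 = 23.31, so d₂ = 2.26 × √23.31 = 10.91 m.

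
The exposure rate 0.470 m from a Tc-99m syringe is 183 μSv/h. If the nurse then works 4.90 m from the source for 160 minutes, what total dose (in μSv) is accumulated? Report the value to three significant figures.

4.49 μSv

Applying the 1/r² law, rate at 4.90 m:
183 × (0.470/4.90)² = 183 × 0.009200 = 1.684 μSv/h.
Dose = rate × time = 1.684 μSv/h × 2.667 h = 4.491 μSv.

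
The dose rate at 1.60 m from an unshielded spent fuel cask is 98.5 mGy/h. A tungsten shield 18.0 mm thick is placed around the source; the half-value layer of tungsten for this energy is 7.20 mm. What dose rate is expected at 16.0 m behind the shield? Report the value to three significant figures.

0.174 mGy/h

Distance alone: 98.5 × (1.60/16.0)² = 98.5 × 0.01000 = 0.9850 mGy/h.
Shield: 18.0/7.20 = 2.500 half-value layers → attenuation 2^(−2.500) = 0.1768.
Combined: 0.9850 × 0.1768 = 0.1741 mGy/h.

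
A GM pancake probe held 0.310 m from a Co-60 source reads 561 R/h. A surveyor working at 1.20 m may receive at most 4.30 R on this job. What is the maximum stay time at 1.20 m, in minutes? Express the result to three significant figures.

6.89 min

By the inverse-square law, rate at 1.20 m:
(0.310/1.20)² = 0.06674, so 561 × 0.06674 = 37.44 R/h.
Stay time = 4.30 R ÷ 37.44 R/h = 0.1149 h = 6.894 min.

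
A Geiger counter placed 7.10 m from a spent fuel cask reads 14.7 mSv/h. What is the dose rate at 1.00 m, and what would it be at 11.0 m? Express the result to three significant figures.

Since intensity falls as 1/r²,
At 1.00 m: (7.10/1.00)² = 50.41, so 14.7 × 50.41 = 741.0 mSv/h
At 11.0 m: 741.0 × (1.00/11.0)² = 741.0 × 0.008264 = 6.124 mSv/h.

741 mSv/h; 6.12 mSv/h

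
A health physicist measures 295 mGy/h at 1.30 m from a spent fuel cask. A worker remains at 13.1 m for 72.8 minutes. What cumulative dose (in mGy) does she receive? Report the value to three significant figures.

3.52 mGy

Applying the 1/r² law, rate at 13.1 m:
(1.30/13.1)² = 0.009848, so 295 × 0.009848 = 2.905 mGy/h.
Dose = rate × time = 2.905 mGy/h × 1.213 h = 3.524 mGy.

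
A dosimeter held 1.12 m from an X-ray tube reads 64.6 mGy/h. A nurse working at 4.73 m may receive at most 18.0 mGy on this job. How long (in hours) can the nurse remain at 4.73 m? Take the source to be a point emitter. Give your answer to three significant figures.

4.97 h

Intensity scales as (d₁/d₂)², so rate at 4.73 m:
(1.12/4.73)² = 0.05607, so 64.6 × 0.05607 = 3.622 mGy/h.
Stay time = 18.0 mGy ÷ 3.622 mGy/h = 4.970 h.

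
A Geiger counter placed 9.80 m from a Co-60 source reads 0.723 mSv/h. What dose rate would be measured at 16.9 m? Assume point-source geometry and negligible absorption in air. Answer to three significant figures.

Since intensity falls as 1/r², scaling from 9.80 m to 16.9 m:
0.723 × (9.80/16.9)² = 0.723 × 0.3363 = 0.2431 mSv/h.

0.243 mSv/h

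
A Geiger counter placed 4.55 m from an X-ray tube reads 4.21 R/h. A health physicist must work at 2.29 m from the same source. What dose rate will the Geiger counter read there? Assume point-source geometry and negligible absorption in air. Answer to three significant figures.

16.6 R/h

Intensity scales as (d₁/d₂)², so scaling from 4.55 m to 2.29 m:
(4.55/2.29)² = 3.948, so 4.21 × 3.948 = 16.62 R/h.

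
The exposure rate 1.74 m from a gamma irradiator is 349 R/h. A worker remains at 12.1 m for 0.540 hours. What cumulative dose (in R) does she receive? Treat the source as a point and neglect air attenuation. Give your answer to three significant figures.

Using I₁d₁² = I₂d₂², rate at 12.1 m:
349 × (1.74/12.1)² = 349 × 0.02068 = 7.217 R/h.
Dose = rate × time = 7.217 R/h × 0.5400 h = 3.897 R.

3.90 R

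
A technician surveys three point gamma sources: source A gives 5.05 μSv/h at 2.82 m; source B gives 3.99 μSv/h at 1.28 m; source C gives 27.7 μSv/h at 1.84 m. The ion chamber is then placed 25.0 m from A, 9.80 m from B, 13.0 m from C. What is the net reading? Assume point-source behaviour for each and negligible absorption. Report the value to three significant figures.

By superposition, sum each source's inverse-square contribution:
A: 5.05 × (2.82/25.0)² = 0.06426 μSv/h
B: 3.99 × (1.28/9.80)² = 0.06807 μSv/h
C: 27.7 × (1.84/13.0)² = 0.5549 μSv/h
Total = 0.06426 + 0.06807 + 0.5549 = 0.6872 μSv/h.

0.687 μSv/h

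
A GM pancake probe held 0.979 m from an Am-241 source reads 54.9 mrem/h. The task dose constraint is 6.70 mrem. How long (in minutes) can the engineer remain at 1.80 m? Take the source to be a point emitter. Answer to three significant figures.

24.8 min

Since intensity falls as 1/r², rate at 1.80 m:
(0.979/1.80)² = 0.2958, so 54.9 × 0.2958 = 16.24 mrem/h.
Stay time = 6.70 mrem ÷ 16.24 mrem/h = 0.4126 h = 24.76 min.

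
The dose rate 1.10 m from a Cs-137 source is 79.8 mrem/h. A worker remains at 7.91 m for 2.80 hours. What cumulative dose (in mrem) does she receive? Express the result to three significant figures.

Since intensity falls as 1/r², rate at 7.91 m:
(1.10/7.91)² = 0.01934, so 79.8 × 0.01934 = 1.543 mrem/h.
Dose = rate × time = 1.543 mrem/h × 2.800 h = 4.320 mrem.

4.32 mrem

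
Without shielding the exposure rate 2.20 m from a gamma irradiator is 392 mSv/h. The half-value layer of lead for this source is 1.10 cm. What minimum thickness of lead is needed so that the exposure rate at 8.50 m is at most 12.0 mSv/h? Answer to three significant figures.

1.24 cm

At 8.50 m, distance alone gives (2.20/8.50)² = 0.06699, so 392 × 0.06699 = 26.26 mSv/h.
Further attenuation needed: 26.26/12.0 = 2.188.
n = log₂(2.188) = 1.130 half-value layers.
Thickness = 1.130 × 1.10 cm = 1.243 cm.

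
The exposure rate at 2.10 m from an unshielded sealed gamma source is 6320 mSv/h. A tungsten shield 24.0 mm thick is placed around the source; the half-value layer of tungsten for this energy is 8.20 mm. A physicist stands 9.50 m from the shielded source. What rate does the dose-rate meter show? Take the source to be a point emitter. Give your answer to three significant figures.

Distance alone: 6320 × (2.10/9.50)² = 6320 × 0.04886 = 308.8 mSv/h.
Shield: 24.0/8.20 = 2.927 half-value layers → attenuation 2^(−2.927) = 0.1315.
Combined: 308.8 × 0.1315 = 40.61 mSv/h.

40.6 mSv/h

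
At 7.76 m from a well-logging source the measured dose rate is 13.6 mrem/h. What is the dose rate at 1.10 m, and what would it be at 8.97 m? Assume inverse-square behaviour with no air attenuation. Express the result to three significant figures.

677 mrem/h; 10.2 mrem/h

By the inverse-square law,
At 1.10 m: (7.76/1.10)² = 49.77, so 13.6 × 49.77 = 676.9 mrem/h
At 8.97 m: (1.10/8.97)² = 0.01504, so 676.9 × 0.01504 = 10.18 mrem/h.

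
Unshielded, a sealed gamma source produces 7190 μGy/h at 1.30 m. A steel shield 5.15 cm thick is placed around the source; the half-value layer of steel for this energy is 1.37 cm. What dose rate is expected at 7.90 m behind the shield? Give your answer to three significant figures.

Distance alone: 7190 × (1.30/7.90)² = 7190 × 0.02708 = 194.7 μGy/h.
Shield: 5.15/1.37 = 3.759 half-value layers → attenuation 2^(−3.759) = 0.07386.
Combined: 194.7 × 0.07386 = 14.38 μGy/h.

14.4 μGy/h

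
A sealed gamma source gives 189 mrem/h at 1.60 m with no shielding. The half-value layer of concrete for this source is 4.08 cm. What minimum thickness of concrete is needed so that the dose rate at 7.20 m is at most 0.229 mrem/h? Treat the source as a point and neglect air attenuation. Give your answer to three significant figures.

21.8 cm

At 7.20 m, distance alone gives 189 × (1.60/7.20)² = 189 × 0.04938 = 9.333 mrem/h.
Further attenuation needed: 9.333/0.229 = 40.76.
n = log₂(40.76) = 5.349 half-value layers.
Thickness = 5.349 × 4.08 cm = 21.82 cm.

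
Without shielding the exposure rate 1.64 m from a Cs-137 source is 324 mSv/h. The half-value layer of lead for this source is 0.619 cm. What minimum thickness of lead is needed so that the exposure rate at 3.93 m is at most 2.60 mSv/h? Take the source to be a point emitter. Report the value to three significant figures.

At 3.93 m, distance alone gives (1.64/3.93)² = 0.1741, so 324 × 0.1741 = 56.41 mSv/h.
Further attenuation needed: 56.41/2.60 = 21.70.
n = log₂(21.70) = 4.440 half-value layers.
Thickness = 4.440 × 0.619 cm = 2.748 cm.

2.75 cm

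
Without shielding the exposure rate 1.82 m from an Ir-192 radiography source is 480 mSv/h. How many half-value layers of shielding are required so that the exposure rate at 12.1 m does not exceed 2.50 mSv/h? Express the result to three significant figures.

2.12 half-value layers

At 12.1 m, distance alone gives (1.82/12.1)² = 0.02262, so 480 × 0.02262 = 10.86 mSv/h.
Further attenuation needed: 10.86/2.50 = 4.344.
n = log₂(4.344) = 2.119 half-value layers.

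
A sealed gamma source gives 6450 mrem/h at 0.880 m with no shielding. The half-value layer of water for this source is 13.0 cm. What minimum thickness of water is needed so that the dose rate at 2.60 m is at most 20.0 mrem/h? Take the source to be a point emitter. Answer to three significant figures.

At 2.60 m, distance alone gives (0.880/2.60)² = 0.1146, so 6450 × 0.1146 = 739.2 mrem/h.
Further attenuation needed: 739.2/20.0 = 36.96.
n = log₂(36.96) = 5.208 half-value layers.
Thickness = 5.208 × 13.0 cm = 67.70 cm.

67.7 cm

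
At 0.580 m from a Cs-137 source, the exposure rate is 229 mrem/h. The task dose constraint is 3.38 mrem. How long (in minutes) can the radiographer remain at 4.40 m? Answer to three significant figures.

Intensity scales as (d₁/d₂)², so rate at 4.40 m:
(0.580/4.40)² = 0.01738, so 229 × 0.01738 = 3.980 mrem/h.
Stay time = 3.38 mrem ÷ 3.980 mrem/h = 0.8492 h = 50.95 min.

51.0 min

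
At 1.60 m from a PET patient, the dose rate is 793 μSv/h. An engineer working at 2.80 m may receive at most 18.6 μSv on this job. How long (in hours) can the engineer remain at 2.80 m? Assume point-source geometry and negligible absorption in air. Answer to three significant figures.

Since intensity falls as 1/r², rate at 2.80 m:
(1.60/2.80)² = 0.3265, so 793 × 0.3265 = 258.9 μSv/h.
Stay time = 18.6 μSv ÷ 258.9 μSv/h = 0.07184 h.

0.0718 h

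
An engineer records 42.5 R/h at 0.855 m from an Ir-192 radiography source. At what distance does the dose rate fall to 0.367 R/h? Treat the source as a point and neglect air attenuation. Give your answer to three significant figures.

Since intensity falls as 1/r², d₂ = d₁·√(I₁/I₂).
I₁/I₂ = 42.5/0.367 = 115.8, so d₂ = 0.855 × √115.8 = 9.201 m.

9.20 m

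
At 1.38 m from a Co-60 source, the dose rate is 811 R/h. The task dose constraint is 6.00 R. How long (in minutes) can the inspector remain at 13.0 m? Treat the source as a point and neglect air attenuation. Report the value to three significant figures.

39.4 min

Using I₁d₁² = I₂d₂², rate at 13.0 m:
(1.38/13.0)² = 0.01127, so 811 × 0.01127 = 9.140 R/h.
Stay time = 6.00 R ÷ 9.140 R/h = 0.6565 h = 39.39 min.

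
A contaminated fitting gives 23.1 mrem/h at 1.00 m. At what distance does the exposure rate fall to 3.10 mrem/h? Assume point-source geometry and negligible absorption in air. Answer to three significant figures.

Intensity scales as (d₁/d₂)², so d₂ = d₁·√(I₁/I₂).
I₁/I₂ = 23.1/3.10 = 7.452, so d₂ = 1.00 × √7.452 = 2.730 m.

2.73 m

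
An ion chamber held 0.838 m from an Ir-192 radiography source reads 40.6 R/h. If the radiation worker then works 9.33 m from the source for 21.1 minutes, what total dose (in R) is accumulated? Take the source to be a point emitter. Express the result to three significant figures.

0.115 R

Applying the 1/r² law, rate at 9.33 m:
40.6 × (0.838/9.33)² = 40.6 × 0.008067 = 0.3275 R/h.
Dose = rate × time = 0.3275 R/h × 0.3517 h = 0.1152 R.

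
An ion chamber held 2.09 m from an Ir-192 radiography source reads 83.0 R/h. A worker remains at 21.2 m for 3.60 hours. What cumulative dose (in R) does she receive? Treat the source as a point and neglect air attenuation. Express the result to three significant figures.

Since intensity falls as 1/r², rate at 21.2 m:
83.0 × (2.09/21.2)² = 83.0 × 0.009719 = 0.8067 R/h.
Dose = rate × time = 0.8067 R/h × 3.600 h = 2.904 R.

2.90 R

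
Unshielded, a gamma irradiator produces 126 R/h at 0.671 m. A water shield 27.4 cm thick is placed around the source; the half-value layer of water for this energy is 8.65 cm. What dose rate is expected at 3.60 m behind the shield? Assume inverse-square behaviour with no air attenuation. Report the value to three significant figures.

0.487 R/h

Distance alone: 126 × (0.671/3.60)² = 126 × 0.03474 = 4.377 R/h.
Shield: 27.4/8.65 = 3.168 half-value layers → attenuation 2^(−3.168) = 0.1113.
Combined: 4.377 × 0.1113 = 0.4872 R/h.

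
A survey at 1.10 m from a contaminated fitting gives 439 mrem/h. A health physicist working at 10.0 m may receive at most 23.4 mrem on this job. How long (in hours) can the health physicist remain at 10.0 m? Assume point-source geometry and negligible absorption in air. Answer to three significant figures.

Applying the 1/r² law, rate at 10.0 m:
(1.10/10.0)² = 0.01210, so 439 × 0.01210 = 5.312 mrem/h.
Stay time = 23.4 mrem ÷ 5.312 mrem/h = 4.405 h.

4.41 h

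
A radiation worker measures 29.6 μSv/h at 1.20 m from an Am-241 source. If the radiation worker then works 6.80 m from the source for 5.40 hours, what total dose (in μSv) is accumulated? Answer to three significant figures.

By the inverse-square law, rate at 6.80 m:
29.6 × (1.20/6.80)² = 29.6 × 0.03114 = 0.9217 μSv/h.
Dose = rate × time = 0.9217 μSv/h × 5.400 h = 4.977 μSv.

4.98 μSv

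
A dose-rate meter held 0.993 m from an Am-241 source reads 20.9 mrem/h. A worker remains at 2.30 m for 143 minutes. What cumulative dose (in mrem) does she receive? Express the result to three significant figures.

9.28 mrem

Intensity scales as (d₁/d₂)², so rate at 2.30 m:
20.9 × (0.993/2.30)² = 20.9 × 0.1864 = 3.896 mrem/h.
Dose = rate × time = 3.896 mrem/h × 2.383 h = 9.284 mrem.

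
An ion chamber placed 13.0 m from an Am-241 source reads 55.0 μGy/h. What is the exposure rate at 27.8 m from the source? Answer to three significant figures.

By the inverse-square law, scaling from 13.0 m to 27.8 m:
55.0 × (13.0/27.8)² = 55.0 × 0.2187 = 12.03 μGy/h.

12.0 μGy/h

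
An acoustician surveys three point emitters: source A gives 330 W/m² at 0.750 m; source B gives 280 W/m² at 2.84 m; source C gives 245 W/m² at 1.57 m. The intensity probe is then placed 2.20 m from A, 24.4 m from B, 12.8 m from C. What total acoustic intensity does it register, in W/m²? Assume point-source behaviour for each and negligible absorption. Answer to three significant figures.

45.8 W/m²

Each source contributes Iᵢ·(dᵢ/rᵢ)²; contributions add.
A: 330 × (0.750/2.20)² = 38.35 W/m²
B: 280 × (2.84/24.4)² = 3.793 W/m²
C: 245 × (1.57/12.8)² = 3.686 W/m²
Total = 38.35 + 3.793 + 3.686 = 45.83 W/m².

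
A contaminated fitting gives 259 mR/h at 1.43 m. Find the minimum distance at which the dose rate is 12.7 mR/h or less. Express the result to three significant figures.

By the inverse-square law, d₂ = d₁·√(I₁/I₂).
I₁/I₂ = 259/12.7 = 20.39, so d₂ = 1.43 × √20.39 = 6.457 m.

6.46 m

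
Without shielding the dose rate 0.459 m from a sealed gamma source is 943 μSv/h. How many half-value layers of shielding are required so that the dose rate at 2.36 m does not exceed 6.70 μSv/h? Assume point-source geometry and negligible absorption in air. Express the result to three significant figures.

2.41 half-value layers

At 2.36 m, distance alone gives (0.459/2.36)² = 0.03783, so 943 × 0.03783 = 35.67 μSv/h.
Further attenuation needed: 35.67/6.70 = 5.324.
n = log₂(5.324) = 2.413 half-value layers.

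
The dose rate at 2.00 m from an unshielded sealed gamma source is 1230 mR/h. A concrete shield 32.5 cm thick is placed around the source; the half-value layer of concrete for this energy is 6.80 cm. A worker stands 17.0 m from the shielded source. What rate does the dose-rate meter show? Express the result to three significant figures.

Distance alone: (2.00/17.0)² = 0.01384, so 1230 × 0.01384 = 17.02 mR/h.
Shield: 32.5/6.80 = 4.779 half-value layers → attenuation 2^(−4.779) = 0.03642.
Combined: 17.02 × 0.03642 = 0.6199 mR/h.

0.620 mR/h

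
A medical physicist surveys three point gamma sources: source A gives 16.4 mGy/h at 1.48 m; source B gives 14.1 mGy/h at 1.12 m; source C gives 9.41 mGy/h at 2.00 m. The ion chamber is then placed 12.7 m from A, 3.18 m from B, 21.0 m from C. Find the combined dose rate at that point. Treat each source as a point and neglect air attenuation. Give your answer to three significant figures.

By superposition, sum each source's inverse-square contribution:
A: 16.4 × (1.48/12.7)² = 0.2227 mGy/h
B: 14.1 × (1.12/3.18)² = 1.749 mGy/h
C: 9.41 × (2.00/21.0)² = 0.08535 mGy/h
Total = 0.2227 + 1.749 + 0.08535 = 2.057 mGy/h.

2.06 mGy/h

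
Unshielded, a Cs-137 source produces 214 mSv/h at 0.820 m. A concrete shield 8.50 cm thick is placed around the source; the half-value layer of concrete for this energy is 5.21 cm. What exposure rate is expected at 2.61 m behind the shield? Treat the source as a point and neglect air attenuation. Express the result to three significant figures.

6.82 mSv/h

Distance alone: 214 × (0.820/2.61)² = 214 × 0.09871 = 21.12 mSv/h.
Shield: 8.50/5.21 = 1.631 half-value layers → attenuation 2^(−1.631) = 0.3229.
Combined: 21.12 × 0.3229 = 6.820 mSv/h.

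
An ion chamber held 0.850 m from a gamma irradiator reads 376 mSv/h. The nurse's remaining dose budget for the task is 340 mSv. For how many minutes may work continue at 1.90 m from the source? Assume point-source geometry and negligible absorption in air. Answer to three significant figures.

271 min

Using I₁d₁² = I₂d₂², rate at 1.90 m:
(0.850/1.90)² = 0.2001, so 376 × 0.2001 = 75.24 mSv/h.
Stay time = 340 mSv ÷ 75.24 mSv/h = 4.519 h = 271.1 min.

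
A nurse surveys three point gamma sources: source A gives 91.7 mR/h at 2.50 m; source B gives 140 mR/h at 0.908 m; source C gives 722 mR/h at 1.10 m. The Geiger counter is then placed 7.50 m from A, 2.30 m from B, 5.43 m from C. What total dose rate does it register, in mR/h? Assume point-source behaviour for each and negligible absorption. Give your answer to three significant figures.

Each source contributes Iᵢ·(dᵢ/rᵢ)²; contributions add.
A: 91.7 × (2.50/7.50)² = 10.19 mR/h
B: 140 × (0.908/2.30)² = 21.82 mR/h
C: 722 × (1.10/5.43)² = 29.63 mR/h
Total = 10.19 + 21.82 + 29.63 = 61.64 mR/h.

61.6 mR/h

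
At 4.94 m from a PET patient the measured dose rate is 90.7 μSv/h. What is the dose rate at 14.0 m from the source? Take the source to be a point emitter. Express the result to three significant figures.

Intensity scales as (d₁/d₂)², so scaling from 4.94 m to 14.0 m:
(4.94/14.0)² = 0.1245, so 90.7 × 0.1245 = 11.29 μSv/h.

11.3 μSv/h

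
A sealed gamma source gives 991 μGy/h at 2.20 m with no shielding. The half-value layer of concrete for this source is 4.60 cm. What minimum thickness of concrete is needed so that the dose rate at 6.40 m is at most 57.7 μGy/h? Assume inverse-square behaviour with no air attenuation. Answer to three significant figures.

4.70 cm

At 6.40 m, distance alone gives (2.20/6.40)² = 0.1182, so 991 × 0.1182 = 117.1 μGy/h.
Further attenuation needed: 117.1/57.7 = 2.029.
n = log₂(2.029) = 1.021 half-value layers.
Thickness = 1.021 × 4.60 cm = 4.697 cm.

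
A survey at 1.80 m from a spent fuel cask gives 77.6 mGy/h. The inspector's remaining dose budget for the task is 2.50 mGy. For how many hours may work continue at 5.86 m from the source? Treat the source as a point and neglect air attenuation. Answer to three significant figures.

Using I₁d₁² = I₂d₂², rate at 5.86 m:
(1.80/5.86)² = 0.09435, so 77.6 × 0.09435 = 7.322 mGy/h.
Stay time = 2.50 mGy ÷ 7.322 mGy/h = 0.3414 h.

0.341 h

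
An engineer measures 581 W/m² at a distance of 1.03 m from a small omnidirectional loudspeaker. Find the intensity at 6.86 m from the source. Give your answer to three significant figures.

13.1 W/m²

Applying the 1/r² law, the rate at 6.86 m is
(1.03/6.86)² = 0.02254, so 581 × 0.02254 = 13.10 W/m².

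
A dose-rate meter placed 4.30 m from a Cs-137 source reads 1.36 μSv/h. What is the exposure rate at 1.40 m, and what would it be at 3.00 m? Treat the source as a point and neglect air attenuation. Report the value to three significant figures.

Intensity scales as (d₁/d₂)², so
At 1.40 m: (4.30/1.40)² = 9.434, so 1.36 × 9.434 = 12.83 μSv/h
At 3.00 m: (1.40/3.00)² = 0.2178, so 12.83 × 0.2178 = 2.794 μSv/h.

12.8 μSv/h; 2.79 μSv/h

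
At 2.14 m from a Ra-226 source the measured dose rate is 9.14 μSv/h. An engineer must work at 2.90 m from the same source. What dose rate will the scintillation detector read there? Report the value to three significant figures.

By the inverse-square law, scaling from 2.14 m to 2.90 m:
9.14 × (2.14/2.90)² = 9.14 × 0.5445 = 4.977 μSv/h.

4.98 μSv/h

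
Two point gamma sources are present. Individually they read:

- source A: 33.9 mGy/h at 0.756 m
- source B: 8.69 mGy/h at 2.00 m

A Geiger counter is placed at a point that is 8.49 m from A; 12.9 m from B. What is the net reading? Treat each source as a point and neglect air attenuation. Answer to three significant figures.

By superposition, sum each source's inverse-square contribution:
A: 33.9 × (0.756/8.49)² = 0.2688 mGy/h
B: 8.69 × (2.00/12.9)² = 0.2089 mGy/h
Total = 0.2688 + 0.2089 = 0.4777 mGy/h.

0.478 mGy/h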